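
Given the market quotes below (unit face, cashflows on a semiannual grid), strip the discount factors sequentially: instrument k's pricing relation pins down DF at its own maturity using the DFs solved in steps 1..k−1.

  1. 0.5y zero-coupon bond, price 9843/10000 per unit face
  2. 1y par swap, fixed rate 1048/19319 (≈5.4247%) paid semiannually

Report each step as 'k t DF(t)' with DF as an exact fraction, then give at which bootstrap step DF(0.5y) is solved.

1 1/2 9843/10000
2 1 2369/2500
DF(0.5y) is solved at step 1

step 1 [0.5y] zero: DF = P = 9843/10000 ≈ 0.984300
step 2 [1y] swap r/2=524/19319: DF=(1 − 524/19319·(0.984300))/(1+524/19319) = 2369/2500 ≈ 0.947600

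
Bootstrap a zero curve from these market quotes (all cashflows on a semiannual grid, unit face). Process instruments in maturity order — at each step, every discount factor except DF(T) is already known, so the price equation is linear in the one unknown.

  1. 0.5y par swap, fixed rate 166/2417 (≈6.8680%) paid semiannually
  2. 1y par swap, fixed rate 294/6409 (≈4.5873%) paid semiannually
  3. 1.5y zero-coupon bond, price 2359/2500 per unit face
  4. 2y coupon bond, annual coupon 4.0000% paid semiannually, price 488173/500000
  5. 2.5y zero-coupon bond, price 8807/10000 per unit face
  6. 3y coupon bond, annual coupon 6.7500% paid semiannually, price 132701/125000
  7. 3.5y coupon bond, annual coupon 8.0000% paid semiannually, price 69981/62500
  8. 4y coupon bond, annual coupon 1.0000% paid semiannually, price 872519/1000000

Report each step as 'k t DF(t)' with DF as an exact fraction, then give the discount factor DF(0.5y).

step 1 [0.5y] swap r/2=83/2417: DF=(1 − 83/2417·(0))/(1+83/2417) = 2417/2500 ≈ 0.966800
step 2 [1y] swap r/2=147/6409: DF=(1 − 147/6409·(0.966800))/(1+147/6409) = 9559/10000 ≈ 0.955900
step 3 [1.5y] zero: DF = P = 2359/2500 ≈ 0.943600
step 4 [2y] bond c/2=1/50: DF=(488173/500000 − 1/50·(0.966800+0.955900+0.943600))/(1+1/50) = 901/1000 ≈ 0.901000
step 5 [2.5y] zero: DF = P = 8807/10000 ≈ 0.880700
step 6 [3y] bond c/2=27/800: DF=(132701/125000 − 27/800·(0.966800+0.955900+0.943600+0.901000+0.880700))/(1+27/800) = 547/625 ≈ 0.875200
step 7 [3.5y] bond c/2=1/25: DF=(69981/62500 − 1/25·(0.966800+0.955900+0.943600+0.901000+0.880700+0.875200))/(1+1/25) = 4321/5000 ≈ 0.864200
step 8 [4y] bond c/2=1/200: DF=(872519/1000000 − 1/200·(0.966800+0.955900+0.943600+0.901000+0.880700+0.875200+0.864200))/(1+1/200) = 2091/2500 ≈ 0.836400

1 1/2 2417/2500
2 1 9559/10000
3 3/2 2359/2500
4 2 901/1000
5 5/2 8807/10000
6 3 547/625
7 7/2 4321/5000
8 4 2091/2500
DF(0.5y) = 2417/2500 ≈ 0.966800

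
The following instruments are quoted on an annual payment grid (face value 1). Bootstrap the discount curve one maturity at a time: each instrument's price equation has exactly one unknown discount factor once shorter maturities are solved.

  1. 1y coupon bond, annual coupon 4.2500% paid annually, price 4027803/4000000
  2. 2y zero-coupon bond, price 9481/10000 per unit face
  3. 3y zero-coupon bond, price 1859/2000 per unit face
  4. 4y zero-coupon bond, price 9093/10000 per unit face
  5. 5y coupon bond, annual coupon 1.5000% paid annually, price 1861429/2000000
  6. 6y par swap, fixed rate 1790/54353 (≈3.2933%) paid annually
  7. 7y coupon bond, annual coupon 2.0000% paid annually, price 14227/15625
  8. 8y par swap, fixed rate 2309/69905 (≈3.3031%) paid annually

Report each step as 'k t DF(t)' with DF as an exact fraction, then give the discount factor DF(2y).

step 1 [1y] bond c/1=17/400: DF=(4027803/4000000 − 17/400·(0))/(1+17/400) = 9659/10000 ≈ 0.965900
step 2 [2y] zero: DF = P = 9481/10000 ≈ 0.948100
step 3 [3y] zero: DF = P = 1859/2000 ≈ 0.929500
step 4 [4y] zero: DF = P = 9093/10000 ≈ 0.909300
step 5 [5y] bond c/1=3/200: DF=(1861429/2000000 − 3/200·(0.965900+0.948100+0.929500+0.909300))/(1+3/200) = 1723/2000 ≈ 0.861500
step 6 [6y] swap r/1=1790/54353: DF=(1 − 1790/54353·(0.965900+0.948100+0.929500+0.909300+0.861500))/(1+1790/54353) = 821/1000 ≈ 0.821000
step 7 [7y] bond c/1=1/50: DF=(14227/15625 − 1/50·(0.965900+0.948100+0.929500+0.909300+0.861500+0.821000))/(1+1/50) = 7861/10000 ≈ 0.786100
step 8 [8y] swap r/1=2309/69905: DF=(1 − 2309/69905·(0.965900+0.948100+0.929500+0.909300+0.861500+0.821000+0.786100))/(1+2309/69905) = 7691/10000 ≈ 0.769100

1 1 9659/10000
2 2 9481/10000
3 3 1859/2000
4 4 9093/10000
5 5 1723/2000
6 6 821/1000
7 7 7861/10000
8 8 7691/10000
DF(2y) = 9481/10000 ≈ 0.948100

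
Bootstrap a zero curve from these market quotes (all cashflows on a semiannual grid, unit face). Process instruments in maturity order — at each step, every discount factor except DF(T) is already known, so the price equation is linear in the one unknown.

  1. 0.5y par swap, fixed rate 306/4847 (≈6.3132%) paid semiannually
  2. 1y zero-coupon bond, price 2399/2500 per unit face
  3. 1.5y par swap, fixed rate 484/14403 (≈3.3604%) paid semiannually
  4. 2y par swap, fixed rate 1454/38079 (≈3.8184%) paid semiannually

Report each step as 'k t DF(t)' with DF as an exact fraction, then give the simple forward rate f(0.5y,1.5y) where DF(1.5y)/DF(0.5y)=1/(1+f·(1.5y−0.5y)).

step 1 [0.5y] swap r/2=153/4847: DF=(1 − 153/4847·(0))/(1+153/4847) = 4847/5000 ≈ 0.969400
step 2 [1y] zero: DF = P = 2399/2500 ≈ 0.959600
step 3 [1.5y] swap r/2=242/14403: DF=(1 − 242/14403·(0.969400+0.959600))/(1+242/14403) = 2379/2500 ≈ 0.951600
step 4 [2y] swap r/2=727/38079: DF=(1 − 727/38079·(0.969400+0.959600+0.951600))/(1+727/38079) = 9273/10000 ≈ 0.927300

1 1/2 4847/5000
2 1 2399/2500
3 3/2 2379/2500
4 2 9273/10000
f(0.5y,1.5y) = ((4847/5000)/(2379/2500) − 1)/(1) = 89/4758 ≈ 1.8705%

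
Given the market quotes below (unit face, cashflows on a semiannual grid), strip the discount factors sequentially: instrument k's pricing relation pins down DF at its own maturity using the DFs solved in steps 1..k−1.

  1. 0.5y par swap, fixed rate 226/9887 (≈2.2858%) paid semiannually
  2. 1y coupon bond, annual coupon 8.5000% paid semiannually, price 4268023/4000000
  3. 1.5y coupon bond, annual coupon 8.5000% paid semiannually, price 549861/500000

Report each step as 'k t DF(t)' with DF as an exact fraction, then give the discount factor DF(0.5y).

1 1/2 9887/10000
2 1 1229/1250
3 3/2 1949/2000
DF(0.5y) = 9887/10000 ≈ 0.988700

step 1 [0.5y] swap r/2=113/9887: DF=(1 − 113/9887·(0))/(1+113/9887) = 9887/10000 ≈ 0.988700
step 2 [1y] bond c/2=17/400: DF=(4268023/4000000 − 17/400·(0.988700))/(1+17/400) = 1229/1250 ≈ 0.983200
step 3 [1.5y] bond c/2=17/400: DF=(549861/500000 − 17/400·(0.988700+0.983200))/(1+17/400) = 1949/2000 ≈ 0.974500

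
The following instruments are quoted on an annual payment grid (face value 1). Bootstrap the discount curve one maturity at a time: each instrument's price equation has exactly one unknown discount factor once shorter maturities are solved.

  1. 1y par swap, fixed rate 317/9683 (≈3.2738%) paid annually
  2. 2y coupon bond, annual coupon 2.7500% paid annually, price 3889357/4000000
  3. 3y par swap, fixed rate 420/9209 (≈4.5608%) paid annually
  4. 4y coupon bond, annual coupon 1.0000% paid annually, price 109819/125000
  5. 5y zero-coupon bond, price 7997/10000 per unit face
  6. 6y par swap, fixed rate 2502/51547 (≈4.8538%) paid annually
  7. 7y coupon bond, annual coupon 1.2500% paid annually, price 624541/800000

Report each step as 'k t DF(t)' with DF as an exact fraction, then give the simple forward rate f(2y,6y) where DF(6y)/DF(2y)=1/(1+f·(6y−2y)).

step 1 [1y] swap r/1=317/9683: DF=(1 − 317/9683·(0))/(1+317/9683) = 9683/10000 ≈ 0.968300
step 2 [2y] bond c/1=11/400: DF=(3889357/4000000 − 11/400·(0.968300))/(1+11/400) = 2301/2500 ≈ 0.920400
step 3 [3y] swap r/1=420/9209: DF=(1 − 420/9209·(0.968300+0.920400))/(1+420/9209) = 437/500 ≈ 0.874000
step 4 [4y] bond c/1=1/100: DF=(109819/125000 − 1/100·(0.968300+0.920400+0.874000))/(1+1/100) = 337/400 ≈ 0.842500
step 5 [5y] zero: DF = P = 7997/10000 ≈ 0.799700
step 6 [6y] swap r/1=2502/51547: DF=(1 − 2502/51547·(0.968300+0.920400+0.874000+0.842500+0.799700))/(1+2502/51547) = 3749/5000 ≈ 0.749800
step 7 [7y] bond c/1=1/80: DF=(624541/800000 − 1/80·(0.968300+0.920400+0.874000+0.842500+0.799700+0.749800))/(1+1/80) = 3537/5000 ≈ 0.707400

1 1 9683/10000
2 2 2301/2500
3 3 437/500
4 4 337/400
5 5 7997/10000
6 6 3749/5000
7 7 3537/5000
f(2y,6y) = ((2301/2500)/(3749/5000) − 1)/(4) = 853/14996 ≈ 5.6882%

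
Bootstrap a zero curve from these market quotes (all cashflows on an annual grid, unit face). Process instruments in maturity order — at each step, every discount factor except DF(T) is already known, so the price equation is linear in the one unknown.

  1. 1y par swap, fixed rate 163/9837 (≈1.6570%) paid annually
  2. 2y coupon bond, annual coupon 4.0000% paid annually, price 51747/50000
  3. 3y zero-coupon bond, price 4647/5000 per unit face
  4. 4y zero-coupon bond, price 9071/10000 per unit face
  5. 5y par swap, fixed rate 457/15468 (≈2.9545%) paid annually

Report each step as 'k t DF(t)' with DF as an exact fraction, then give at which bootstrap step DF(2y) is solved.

step 1 [1y] swap r/1=163/9837: DF=(1 − 163/9837·(0))/(1+163/9837) = 9837/10000 ≈ 0.983700
step 2 [2y] bond c/1=1/25: DF=(51747/50000 − 1/25·(0.983700))/(1+1/25) = 9573/10000 ≈ 0.957300
step 3 [3y] zero: DF = P = 4647/5000 ≈ 0.929400
step 4 [4y] zero: DF = P = 9071/10000 ≈ 0.907100
step 5 [5y] swap r/1=457/15468: DF=(1 − 457/15468·(0.983700+0.957300+0.929400+0.907100))/(1+457/15468) = 8629/10000 ≈ 0.862900

1 1 9837/10000
2 2 9573/10000
3 3 4647/5000
4 4 9071/10000
5 5 8629/10000
DF(2y) is solved at step 2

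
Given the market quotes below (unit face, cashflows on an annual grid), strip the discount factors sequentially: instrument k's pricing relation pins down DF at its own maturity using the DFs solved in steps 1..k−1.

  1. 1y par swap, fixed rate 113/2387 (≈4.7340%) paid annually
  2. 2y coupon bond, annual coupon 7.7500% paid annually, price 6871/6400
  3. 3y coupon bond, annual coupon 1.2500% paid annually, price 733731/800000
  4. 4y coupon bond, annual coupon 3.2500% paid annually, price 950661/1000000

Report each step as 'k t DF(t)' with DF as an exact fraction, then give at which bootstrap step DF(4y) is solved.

1 1 2387/2500
2 2 9277/10000
3 3 4413/5000
4 4 8337/10000
DF(4y) is solved at step 4

step 1 [1y] swap r/1=113/2387: DF=(1 − 113/2387·(0))/(1+113/2387) = 2387/2500 ≈ 0.954800
step 2 [2y] bond c/1=31/400: DF=(6871/6400 − 31/400·(0.954800))/(1+31/400) = 9277/10000 ≈ 0.927700
step 3 [3y] bond c/1=1/80: DF=(733731/800000 − 1/80·(0.954800+0.927700))/(1+1/80) = 4413/5000 ≈ 0.882600
step 4 [4y] bond c/1=13/400: DF=(950661/1000000 − 13/400·(0.954800+0.927700+0.882600))/(1+13/400) = 8337/10000 ≈ 0.833700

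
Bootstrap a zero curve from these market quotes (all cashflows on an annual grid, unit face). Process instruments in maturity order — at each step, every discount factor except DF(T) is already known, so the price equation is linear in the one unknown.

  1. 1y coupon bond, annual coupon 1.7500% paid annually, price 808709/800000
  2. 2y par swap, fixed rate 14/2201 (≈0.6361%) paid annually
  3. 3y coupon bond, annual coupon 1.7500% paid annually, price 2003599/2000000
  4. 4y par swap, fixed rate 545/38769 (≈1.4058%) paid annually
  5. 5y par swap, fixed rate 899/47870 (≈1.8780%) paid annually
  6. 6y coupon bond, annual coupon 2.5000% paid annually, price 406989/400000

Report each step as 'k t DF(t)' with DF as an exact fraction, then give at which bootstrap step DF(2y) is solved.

step 1 [1y] bond c/1=7/400: DF=(808709/800000 − 7/400·(0))/(1+7/400) = 1987/2000 ≈ 0.993500
step 2 [2y] swap r/1=14/2201: DF=(1 − 14/2201·(0.993500))/(1+14/2201) = 4937/5000 ≈ 0.987400
step 3 [3y] bond c/1=7/400: DF=(2003599/2000000 − 7/400·(0.993500+0.987400))/(1+7/400) = 1901/2000 ≈ 0.950500
step 4 [4y] swap r/1=545/38769: DF=(1 − 545/38769·(0.993500+0.987400+0.950500))/(1+545/38769) = 1891/2000 ≈ 0.945500
step 5 [5y] swap r/1=899/47870: DF=(1 − 899/47870·(0.993500+0.987400+0.950500+0.945500))/(1+899/47870) = 9101/10000 ≈ 0.910100
step 6 [6y] bond c/1=1/40: DF=(406989/400000 − 1/40·(0.993500+0.987400+0.950500+0.945500+0.910100))/(1+1/40) = 8759/10000 ≈ 0.875900

1 1 1987/2000
2 2 4937/5000
3 3 1901/2000
4 4 1891/2000
5 5 9101/10000
6 6 8759/10000
DF(2y) is solved at step 2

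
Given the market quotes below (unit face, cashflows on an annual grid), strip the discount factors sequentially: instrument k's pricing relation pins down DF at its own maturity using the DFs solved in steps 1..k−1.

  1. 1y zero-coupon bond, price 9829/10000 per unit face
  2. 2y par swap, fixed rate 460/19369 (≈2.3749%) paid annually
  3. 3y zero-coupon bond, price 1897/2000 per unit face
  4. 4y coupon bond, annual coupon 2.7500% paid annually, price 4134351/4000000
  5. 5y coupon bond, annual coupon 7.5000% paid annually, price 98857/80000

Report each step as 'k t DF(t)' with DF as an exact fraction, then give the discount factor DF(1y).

step 1 [1y] zero: DF = P = 9829/10000 ≈ 0.982900
step 2 [2y] swap r/1=460/19369: DF=(1 − 460/19369·(0.982900))/(1+460/19369) = 477/500 ≈ 0.954000
step 3 [3y] zero: DF = P = 1897/2000 ≈ 0.948500
step 4 [4y] bond c/1=11/400: DF=(4134351/4000000 − 11/400·(0.982900+0.954000+0.948500))/(1+11/400) = 9287/10000 ≈ 0.928700
step 5 [5y] bond c/1=3/40: DF=(98857/80000 − 3/40·(0.982900+0.954000+0.948500+0.928700))/(1+3/40) = 4417/5000 ≈ 0.883400

1 1 9829/10000
2 2 477/500
3 3 1897/2000
4 4 9287/10000
5 5 4417/5000
DF(1y) = 9829/10000 ≈ 0.982900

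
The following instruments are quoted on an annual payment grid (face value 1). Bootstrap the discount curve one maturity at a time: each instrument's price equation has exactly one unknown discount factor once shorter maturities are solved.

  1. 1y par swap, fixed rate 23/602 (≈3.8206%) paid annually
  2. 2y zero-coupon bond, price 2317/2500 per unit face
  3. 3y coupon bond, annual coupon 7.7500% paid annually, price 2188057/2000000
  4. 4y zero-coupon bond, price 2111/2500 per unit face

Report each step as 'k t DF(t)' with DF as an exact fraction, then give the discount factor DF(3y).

1 1 602/625
2 2 2317/2500
3 3 4397/5000
4 4 2111/2500
DF(3y) = 4397/5000 ≈ 0.879400

step 1 [1y] swap r/1=23/602: DF=(1 − 23/602·(0))/(1+23/602) = 602/625 ≈ 0.963200
step 2 [2y] zero: DF = P = 2317/2500 ≈ 0.926800
step 3 [3y] bond c/1=31/400: DF=(2188057/2000000 − 31/400·(0.963200+0.926800))/(1+31/400) = 4397/5000 ≈ 0.879400
step 4 [4y] zero: DF = P = 2111/2500 ≈ 0.844400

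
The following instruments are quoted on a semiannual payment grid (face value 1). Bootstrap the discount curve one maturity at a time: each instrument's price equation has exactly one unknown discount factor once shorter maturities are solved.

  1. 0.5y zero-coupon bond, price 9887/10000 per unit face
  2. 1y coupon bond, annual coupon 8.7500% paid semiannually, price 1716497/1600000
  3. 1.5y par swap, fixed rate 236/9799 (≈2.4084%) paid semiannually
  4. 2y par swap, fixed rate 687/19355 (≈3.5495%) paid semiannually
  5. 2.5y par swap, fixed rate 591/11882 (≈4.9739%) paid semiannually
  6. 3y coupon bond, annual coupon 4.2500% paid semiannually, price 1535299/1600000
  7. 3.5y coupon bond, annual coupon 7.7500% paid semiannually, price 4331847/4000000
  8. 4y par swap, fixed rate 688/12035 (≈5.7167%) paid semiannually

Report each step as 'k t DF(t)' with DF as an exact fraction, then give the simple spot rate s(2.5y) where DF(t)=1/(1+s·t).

step 1 [0.5y] zero: DF = P = 9887/10000 ≈ 0.988700
step 2 [1y] bond c/2=7/160: DF=(1716497/1600000 − 7/160·(0.988700))/(1+7/160) = 1233/1250 ≈ 0.986400
step 3 [1.5y] swap r/2=118/9799: DF=(1 − 118/9799·(0.988700+0.986400))/(1+118/9799) = 4823/5000 ≈ 0.964600
step 4 [2y] swap r/2=687/38710: DF=(1 − 687/38710·(0.988700+0.986400+0.964600))/(1+687/38710) = 9313/10000 ≈ 0.931300
step 5 [2.5y] swap r/2=591/23764: DF=(1 − 591/23764·(0.988700+0.986400+0.964600+0.931300))/(1+591/23764) = 4409/5000 ≈ 0.881800
step 6 [3y] bond c/2=17/800: DF=(1535299/1600000 − 17/800·(0.988700+0.986400+0.964600+0.931300+0.881800))/(1+17/800) = 8407/10000 ≈ 0.840700
step 7 [3.5y] bond c/2=31/800: DF=(4331847/4000000 − 31/800·(0.988700+0.986400+0.964600+0.931300+0.881800+0.840700))/(1+31/800) = 8339/10000 ≈ 0.833900
step 8 [4y] swap r/2=344/12035: DF=(1 − 344/12035·(0.988700+0.986400+0.964600+0.931300+0.881800+0.840700+0.833900))/(1+344/12035) = 496/625 ≈ 0.793600

1 1/2 9887/10000
2 1 1233/1250
3 3/2 4823/5000
4 2 9313/10000
5 5/2 4409/5000
6 3 8407/10000
7 7/2 8339/10000
8 4 496/625
s(2.5y) = (1/(4409/5000) − 1)/(5/2) = 1182/22045 ≈ 5.3618%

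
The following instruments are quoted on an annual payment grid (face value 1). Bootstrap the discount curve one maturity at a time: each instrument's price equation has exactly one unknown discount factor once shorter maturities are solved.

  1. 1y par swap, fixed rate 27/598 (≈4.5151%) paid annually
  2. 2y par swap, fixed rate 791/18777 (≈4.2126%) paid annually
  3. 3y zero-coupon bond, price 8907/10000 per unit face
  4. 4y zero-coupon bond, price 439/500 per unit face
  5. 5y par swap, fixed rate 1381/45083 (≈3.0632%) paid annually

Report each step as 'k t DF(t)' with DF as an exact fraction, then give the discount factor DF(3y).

step 1 [1y] swap r/1=27/598: DF=(1 − 27/598·(0))/(1+27/598) = 598/625 ≈ 0.956800
step 2 [2y] swap r/1=791/18777: DF=(1 − 791/18777·(0.956800))/(1+791/18777) = 9209/10000 ≈ 0.920900
step 3 [3y] zero: DF = P = 8907/10000 ≈ 0.890700
step 4 [4y] zero: DF = P = 439/500 ≈ 0.878000
step 5 [5y] swap r/1=1381/45083: DF=(1 − 1381/45083·(0.956800+0.920900+0.890700+0.878000))/(1+1381/45083) = 8619/10000 ≈ 0.861900

1 1 598/625
2 2 9209/10000
3 3 8907/10000
4 4 439/500
5 5 8619/10000
DF(3y) = 8907/10000 ≈ 0.890700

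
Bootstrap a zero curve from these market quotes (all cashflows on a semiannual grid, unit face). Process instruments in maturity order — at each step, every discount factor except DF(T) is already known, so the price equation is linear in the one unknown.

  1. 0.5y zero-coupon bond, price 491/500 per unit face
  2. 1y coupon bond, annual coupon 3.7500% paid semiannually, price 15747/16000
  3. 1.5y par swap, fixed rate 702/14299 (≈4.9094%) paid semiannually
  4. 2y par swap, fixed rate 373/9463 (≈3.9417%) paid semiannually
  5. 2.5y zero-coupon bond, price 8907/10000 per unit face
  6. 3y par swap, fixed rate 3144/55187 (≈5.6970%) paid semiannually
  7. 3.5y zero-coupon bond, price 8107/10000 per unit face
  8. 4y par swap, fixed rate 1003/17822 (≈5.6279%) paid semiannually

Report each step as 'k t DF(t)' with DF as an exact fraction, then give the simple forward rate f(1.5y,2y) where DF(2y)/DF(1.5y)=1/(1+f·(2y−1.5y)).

1 1/2 491/500
2 1 237/250
3 3/2 4649/5000
4 2 4627/5000
5 5/2 8907/10000
6 3 2107/2500
7 7/2 8107/10000
8 4 3997/5000
f(1.5y,2y) = ((4649/5000)/(4627/5000) − 1)/(1/2) = 44/4627 ≈ 0.9509%

step 1 [0.5y] zero: DF = P = 491/500 ≈ 0.982000
step 2 [1y] bond c/2=3/160: DF=(15747/16000 − 3/160·(0.982000))/(1+3/160) = 237/250 ≈ 0.948000
step 3 [1.5y] swap r/2=351/14299: DF=(1 − 351/14299·(0.982000+0.948000))/(1+351/14299) = 4649/5000 ≈ 0.929800
step 4 [2y] swap r/2=373/18926: DF=(1 − 373/18926·(0.982000+0.948000+0.929800))/(1+373/18926) = 4627/5000 ≈ 0.925400
step 5 [2.5y] zero: DF = P = 8907/10000 ≈ 0.890700
step 6 [3y] swap r/2=1572/55187: DF=(1 − 1572/55187·(0.982000+0.948000+0.929800+0.925400+0.890700))/(1+1572/55187) = 2107/2500 ≈ 0.842800
step 7 [3.5y] zero: DF = P = 8107/10000 ≈ 0.810700
step 8 [4y] swap r/2=1003/35644: DF=(1 − 1003/35644·(0.982000+0.948000+0.929800+0.925400+0.890700+0.842800+0.810700))/(1+1003/35644) = 3997/5000 ≈ 0.799400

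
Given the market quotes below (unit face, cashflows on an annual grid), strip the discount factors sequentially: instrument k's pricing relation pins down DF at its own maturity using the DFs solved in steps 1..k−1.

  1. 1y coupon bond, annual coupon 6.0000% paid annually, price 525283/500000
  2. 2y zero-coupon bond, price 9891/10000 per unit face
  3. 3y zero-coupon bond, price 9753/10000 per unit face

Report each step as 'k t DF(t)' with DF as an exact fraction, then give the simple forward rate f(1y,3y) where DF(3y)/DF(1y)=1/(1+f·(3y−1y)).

1 1 9911/10000
2 2 9891/10000
3 3 9753/10000
f(1y,3y) = ((9911/10000)/(9753/10000) − 1)/(2) = 79/9753 ≈ 0.8100%

step 1 [1y] bond c/1=3/50: DF=(525283/500000 − 3/50·(0))/(1+3/50) = 9911/10000 ≈ 0.991100
step 2 [2y] zero: DF = P = 9891/10000 ≈ 0.989100
step 3 [3y] zero: DF = P = 9753/10000 ≈ 0.975300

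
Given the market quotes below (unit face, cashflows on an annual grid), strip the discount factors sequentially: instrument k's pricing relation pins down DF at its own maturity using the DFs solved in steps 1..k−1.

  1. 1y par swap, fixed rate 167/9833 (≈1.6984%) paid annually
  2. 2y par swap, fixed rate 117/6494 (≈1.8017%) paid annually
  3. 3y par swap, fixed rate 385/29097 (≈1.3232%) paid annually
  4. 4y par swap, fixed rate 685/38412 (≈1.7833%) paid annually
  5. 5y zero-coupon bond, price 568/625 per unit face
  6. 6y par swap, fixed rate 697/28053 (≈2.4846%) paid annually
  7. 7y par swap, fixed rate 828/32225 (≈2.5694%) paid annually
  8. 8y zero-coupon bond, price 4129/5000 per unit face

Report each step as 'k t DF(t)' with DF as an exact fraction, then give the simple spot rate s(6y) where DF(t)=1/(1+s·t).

1 1 9833/10000
2 2 9649/10000
3 3 1923/2000
4 4 1863/2000
5 5 568/625
6 6 4303/5000
7 7 1043/1250
8 8 4129/5000
s(6y) = (1/(4303/5000) − 1)/(6) = 697/25818 ≈ 2.6997%

step 1 [1y] swap r/1=167/9833: DF=(1 − 167/9833·(0))/(1+167/9833) = 9833/10000 ≈ 0.983300
step 2 [2y] swap r/1=117/6494: DF=(1 − 117/6494·(0.983300))/(1+117/6494) = 9649/10000 ≈ 0.964900
step 3 [3y] swap r/1=385/29097: DF=(1 − 385/29097·(0.983300+0.964900))/(1+385/29097) = 1923/2000 ≈ 0.961500
step 4 [4y] swap r/1=685/38412: DF=(1 − 685/38412·(0.983300+0.964900+0.961500))/(1+685/38412) = 1863/2000 ≈ 0.931500
step 5 [5y] zero: DF = P = 568/625 ≈ 0.908800
step 6 [6y] swap r/1=697/28053: DF=(1 − 697/28053·(0.983300+0.964900+0.961500+0.931500+0.908800))/(1+697/28053) = 4303/5000 ≈ 0.860600
step 7 [7y] swap r/1=828/32225: DF=(1 − 828/32225·(0.983300+0.964900+0.961500+0.931500+0.908800+0.860600))/(1+828/32225) = 1043/1250 ≈ 0.834400
step 8 [8y] zero: DF = P = 4129/5000 ≈ 0.825800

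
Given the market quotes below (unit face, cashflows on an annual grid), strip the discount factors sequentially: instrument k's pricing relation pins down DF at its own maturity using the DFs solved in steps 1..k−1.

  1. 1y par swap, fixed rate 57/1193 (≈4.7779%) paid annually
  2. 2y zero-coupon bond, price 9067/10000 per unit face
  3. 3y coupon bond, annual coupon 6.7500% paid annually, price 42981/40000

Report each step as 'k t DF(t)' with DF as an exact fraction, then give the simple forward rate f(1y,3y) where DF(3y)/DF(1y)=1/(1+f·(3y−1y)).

step 1 [1y] swap r/1=57/1193: DF=(1 − 57/1193·(0))/(1+57/1193) = 1193/1250 ≈ 0.954400
step 2 [2y] zero: DF = P = 9067/10000 ≈ 0.906700
step 3 [3y] bond c/1=27/400: DF=(42981/40000 − 27/400·(0.954400+0.906700))/(1+27/400) = 8889/10000 ≈ 0.888900

1 1 1193/1250
2 2 9067/10000
3 3 8889/10000
f(1y,3y) = ((1193/1250)/(8889/10000) − 1)/(2) = 655/17778 ≈ 3.6843%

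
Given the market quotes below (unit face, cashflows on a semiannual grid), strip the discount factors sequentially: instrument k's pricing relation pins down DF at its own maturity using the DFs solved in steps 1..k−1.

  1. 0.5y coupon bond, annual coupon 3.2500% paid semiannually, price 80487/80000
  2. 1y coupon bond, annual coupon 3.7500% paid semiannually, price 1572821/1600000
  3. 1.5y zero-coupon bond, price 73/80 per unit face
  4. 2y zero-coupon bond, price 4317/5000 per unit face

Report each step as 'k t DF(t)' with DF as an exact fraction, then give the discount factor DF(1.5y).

1 1/2 99/100
2 1 9467/10000
3 3/2 73/80
4 2 4317/5000
DF(1.5y) = 73/80 ≈ 0.912500

step 1 [0.5y] bond c/2=13/800: DF=(80487/80000 − 13/800·(0))/(1+13/800) = 99/100 ≈ 0.990000
step 2 [1y] bond c/2=3/160: DF=(1572821/1600000 − 3/160·(0.990000))/(1+3/160) = 9467/10000 ≈ 0.946700
step 3 [1.5y] zero: DF = P = 73/80 ≈ 0.912500
step 4 [2y] zero: DF = P = 4317/5000 ≈ 0.863400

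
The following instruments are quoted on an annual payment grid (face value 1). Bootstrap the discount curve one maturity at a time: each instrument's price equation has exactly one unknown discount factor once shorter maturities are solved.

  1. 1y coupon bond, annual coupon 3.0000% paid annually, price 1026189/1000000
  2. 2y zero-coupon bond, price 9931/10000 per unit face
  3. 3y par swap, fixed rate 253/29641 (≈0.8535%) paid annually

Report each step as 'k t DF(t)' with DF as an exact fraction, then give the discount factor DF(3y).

1 1 9963/10000
2 2 9931/10000
3 3 9747/10000
DF(3y) = 9747/10000 ≈ 0.974700

step 1 [1y] bond c/1=3/100: DF=(1026189/1000000 − 3/100·(0))/(1+3/100) = 9963/10000 ≈ 0.996300
step 2 [2y] zero: DF = P = 9931/10000 ≈ 0.993100
step 3 [3y] swap r/1=253/29641: DF=(1 − 253/29641·(0.996300+0.993100))/(1+253/29641) = 9747/10000 ≈ 0.974700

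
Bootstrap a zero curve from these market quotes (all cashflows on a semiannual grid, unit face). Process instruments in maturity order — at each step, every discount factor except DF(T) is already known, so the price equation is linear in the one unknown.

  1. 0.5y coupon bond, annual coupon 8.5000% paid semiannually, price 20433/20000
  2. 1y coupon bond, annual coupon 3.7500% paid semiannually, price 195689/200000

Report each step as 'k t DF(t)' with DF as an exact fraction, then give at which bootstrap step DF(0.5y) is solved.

step 1 [0.5y] bond c/2=17/400: DF=(20433/20000 − 17/400·(0))/(1+17/400) = 49/50 ≈ 0.980000
step 2 [1y] bond c/2=3/160: DF=(195689/200000 − 3/160·(0.980000))/(1+3/160) = 589/625 ≈ 0.942400

1 1/2 49/50
2 1 589/625
DF(0.5y) is solved at step 1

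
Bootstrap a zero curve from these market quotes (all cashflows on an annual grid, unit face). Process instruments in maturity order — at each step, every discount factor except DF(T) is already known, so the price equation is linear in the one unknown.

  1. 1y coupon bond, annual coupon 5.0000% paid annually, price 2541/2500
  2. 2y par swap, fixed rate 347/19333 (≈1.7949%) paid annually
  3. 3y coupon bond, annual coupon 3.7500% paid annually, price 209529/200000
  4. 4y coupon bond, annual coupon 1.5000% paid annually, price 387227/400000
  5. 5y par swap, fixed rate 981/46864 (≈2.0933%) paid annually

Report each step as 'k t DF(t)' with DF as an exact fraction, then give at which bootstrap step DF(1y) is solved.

1 1 121/125
2 2 9653/10000
3 3 9399/10000
4 4 9113/10000
5 5 9019/10000
DF(1y) is solved at step 1

step 1 [1y] bond c/1=1/20: DF=(2541/2500 − 1/20·(0))/(1+1/20) = 121/125 ≈ 0.968000
step 2 [2y] swap r/1=347/19333: DF=(1 − 347/19333·(0.968000))/(1+347/19333) = 9653/10000 ≈ 0.965300
step 3 [3y] bond c/1=3/80: DF=(209529/200000 − 3/80·(0.968000+0.965300))/(1+3/80) = 9399/10000 ≈ 0.939900
step 4 [4y] bond c/1=3/200: DF=(387227/400000 − 3/200·(0.968000+0.965300+0.939900))/(1+3/200) = 9113/10000 ≈ 0.911300
step 5 [5y] swap r/1=981/46864: DF=(1 − 981/46864·(0.968000+0.965300+0.939900+0.911300))/(1+981/46864) = 9019/10000 ≈ 0.901900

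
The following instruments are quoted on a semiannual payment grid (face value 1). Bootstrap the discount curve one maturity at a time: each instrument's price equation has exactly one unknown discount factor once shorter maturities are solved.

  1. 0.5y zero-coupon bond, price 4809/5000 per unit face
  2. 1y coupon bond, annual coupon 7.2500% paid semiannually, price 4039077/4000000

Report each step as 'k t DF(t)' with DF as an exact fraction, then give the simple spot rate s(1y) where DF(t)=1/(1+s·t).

step 1 [0.5y] zero: DF = P = 4809/5000 ≈ 0.961800
step 2 [1y] bond c/2=29/800: DF=(4039077/4000000 − 29/800·(0.961800))/(1+29/800) = 588/625 ≈ 0.940800

1 1/2 4809/5000
2 1 588/625
s(1y) = (1/(588/625) − 1)/(1) = 37/588 ≈ 6.2925%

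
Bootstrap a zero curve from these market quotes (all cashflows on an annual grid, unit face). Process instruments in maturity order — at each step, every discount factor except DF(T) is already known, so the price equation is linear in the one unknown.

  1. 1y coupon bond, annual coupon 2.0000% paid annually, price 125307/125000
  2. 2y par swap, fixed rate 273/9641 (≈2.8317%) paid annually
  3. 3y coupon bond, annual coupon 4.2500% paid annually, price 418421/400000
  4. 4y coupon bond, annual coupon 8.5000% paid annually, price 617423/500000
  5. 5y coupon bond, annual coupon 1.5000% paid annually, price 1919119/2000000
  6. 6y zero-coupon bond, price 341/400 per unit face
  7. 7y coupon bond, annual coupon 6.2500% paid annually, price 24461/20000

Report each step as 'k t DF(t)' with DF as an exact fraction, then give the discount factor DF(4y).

1 1 2457/2500
2 2 4727/5000
3 3 578/625
4 4 4573/5000
5 5 8897/10000
6 6 341/400
7 7 827/1000
DF(4y) = 4573/5000 ≈ 0.914600

step 1 [1y] bond c/1=1/50: DF=(125307/125000 − 1/50·(0))/(1+1/50) = 2457/2500 ≈ 0.982800
step 2 [2y] swap r/1=273/9641: DF=(1 − 273/9641·(0.982800))/(1+273/9641) = 4727/5000 ≈ 0.945400
step 3 [3y] bond c/1=17/400: DF=(418421/400000 − 17/400·(0.982800+0.945400))/(1+17/400) = 578/625 ≈ 0.924800
step 4 [4y] bond c/1=17/200: DF=(617423/500000 − 17/200·(0.982800+0.945400+0.924800))/(1+17/200) = 4573/5000 ≈ 0.914600
step 5 [5y] bond c/1=3/200: DF=(1919119/2000000 − 3/200·(0.982800+0.945400+0.924800+0.914600))/(1+3/200) = 8897/10000 ≈ 0.889700
step 6 [6y] zero: DF = P = 341/400 ≈ 0.852500
step 7 [7y] bond c/1=1/16: DF=(24461/20000 − 1/16·(0.982800+0.945400+0.924800+0.914600+0.889700+0.852500))/(1+1/16) = 827/1000 ≈ 0.827000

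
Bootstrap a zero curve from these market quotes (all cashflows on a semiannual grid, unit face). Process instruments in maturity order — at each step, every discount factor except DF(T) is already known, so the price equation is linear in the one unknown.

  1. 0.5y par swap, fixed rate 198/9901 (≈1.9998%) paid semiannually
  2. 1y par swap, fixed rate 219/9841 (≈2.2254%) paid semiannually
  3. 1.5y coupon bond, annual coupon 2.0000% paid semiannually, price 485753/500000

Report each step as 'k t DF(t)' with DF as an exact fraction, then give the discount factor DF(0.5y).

1 1/2 9901/10000
2 1 9781/10000
3 3/2 589/625
DF(0.5y) = 9901/10000 ≈ 0.990100

step 1 [0.5y] swap r/2=99/9901: DF=(1 − 99/9901·(0))/(1+99/9901) = 9901/10000 ≈ 0.990100
step 2 [1y] swap r/2=219/19682: DF=(1 − 219/19682·(0.990100))/(1+219/19682) = 9781/10000 ≈ 0.978100
step 3 [1.5y] bond c/2=1/100: DF=(485753/500000 − 1/100·(0.990100+0.978100))/(1+1/100) = 589/625 ≈ 0.942400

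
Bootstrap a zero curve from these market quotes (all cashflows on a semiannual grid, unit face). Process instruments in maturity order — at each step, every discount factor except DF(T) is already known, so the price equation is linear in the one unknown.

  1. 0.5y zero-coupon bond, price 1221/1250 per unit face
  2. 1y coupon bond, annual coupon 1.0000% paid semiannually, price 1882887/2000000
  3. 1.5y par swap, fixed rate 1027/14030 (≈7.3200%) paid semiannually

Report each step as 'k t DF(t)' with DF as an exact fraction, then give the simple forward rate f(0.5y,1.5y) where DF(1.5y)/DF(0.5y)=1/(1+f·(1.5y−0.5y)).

1 1/2 1221/1250
2 1 9319/10000
3 3/2 8973/10000
f(0.5y,1.5y) = ((1221/1250)/(8973/10000) − 1)/(1) = 265/2991 ≈ 8.8599%

step 1 [0.5y] zero: DF = P = 1221/1250 ≈ 0.976800
step 2 [1y] bond c/2=1/200: DF=(1882887/2000000 − 1/200·(0.976800))/(1+1/200) = 9319/10000 ≈ 0.931900
step 3 [1.5y] swap r/2=1027/28060: DF=(1 − 1027/28060·(0.976800+0.931900))/(1+1027/28060) = 8973/10000 ≈ 0.897300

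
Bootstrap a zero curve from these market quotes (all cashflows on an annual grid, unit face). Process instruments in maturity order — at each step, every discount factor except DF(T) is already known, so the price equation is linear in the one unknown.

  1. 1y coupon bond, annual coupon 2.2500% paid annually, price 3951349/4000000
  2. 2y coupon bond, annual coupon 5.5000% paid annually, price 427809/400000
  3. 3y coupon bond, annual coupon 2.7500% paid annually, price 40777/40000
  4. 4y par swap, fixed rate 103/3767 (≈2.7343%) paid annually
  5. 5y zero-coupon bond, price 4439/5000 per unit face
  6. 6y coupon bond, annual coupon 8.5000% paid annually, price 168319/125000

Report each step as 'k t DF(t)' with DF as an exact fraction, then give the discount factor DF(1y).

1 1 9661/10000
2 2 4817/5000
3 3 1881/2000
4 4 897/1000
5 5 4439/5000
6 6 2191/2500
DF(1y) = 9661/10000 ≈ 0.966100

step 1 [1y] bond c/1=9/400: DF=(3951349/4000000 − 9/400·(0))/(1+9/400) = 9661/10000 ≈ 0.966100
step 2 [2y] bond c/1=11/200: DF=(427809/400000 − 11/200·(0.966100))/(1+11/200) = 4817/5000 ≈ 0.963400
step 3 [3y] bond c/1=11/400: DF=(40777/40000 − 11/400·(0.966100+0.963400))/(1+11/400) = 1881/2000 ≈ 0.940500
step 4 [4y] swap r/1=103/3767: DF=(1 − 103/3767·(0.966100+0.963400+0.940500))/(1+103/3767) = 897/1000 ≈ 0.897000
step 5 [5y] zero: DF = P = 4439/5000 ≈ 0.887800
step 6 [6y] bond c/1=17/200: DF=(168319/125000 − 17/200·(0.966100+0.963400+0.940500+0.897000+0.887800))/(1+17/200) = 2191/2500 ≈ 0.876400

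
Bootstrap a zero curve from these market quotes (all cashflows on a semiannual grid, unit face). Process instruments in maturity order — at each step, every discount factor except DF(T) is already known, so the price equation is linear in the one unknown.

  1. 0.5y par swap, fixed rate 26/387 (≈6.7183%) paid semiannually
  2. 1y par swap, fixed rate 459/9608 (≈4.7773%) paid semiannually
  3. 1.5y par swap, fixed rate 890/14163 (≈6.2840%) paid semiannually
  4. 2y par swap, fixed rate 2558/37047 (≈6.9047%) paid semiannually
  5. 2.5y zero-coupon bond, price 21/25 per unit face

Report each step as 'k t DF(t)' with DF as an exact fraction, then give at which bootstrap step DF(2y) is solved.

step 1 [0.5y] swap r/2=13/387: DF=(1 − 13/387·(0))/(1+13/387) = 387/400 ≈ 0.967500
step 2 [1y] swap r/2=459/19216: DF=(1 − 459/19216·(0.967500))/(1+459/19216) = 9541/10000 ≈ 0.954100
step 3 [1.5y] swap r/2=445/14163: DF=(1 − 445/14163·(0.967500+0.954100))/(1+445/14163) = 911/1000 ≈ 0.911000
step 4 [2y] swap r/2=1279/37047: DF=(1 − 1279/37047·(0.967500+0.954100+0.911000))/(1+1279/37047) = 8721/10000 ≈ 0.872100
step 5 [2.5y] zero: DF = P = 21/25 ≈ 0.840000

1 1/2 387/400
2 1 9541/10000
3 3/2 911/1000
4 2 8721/10000
5 5/2 21/25
DF(2y) is solved at step 4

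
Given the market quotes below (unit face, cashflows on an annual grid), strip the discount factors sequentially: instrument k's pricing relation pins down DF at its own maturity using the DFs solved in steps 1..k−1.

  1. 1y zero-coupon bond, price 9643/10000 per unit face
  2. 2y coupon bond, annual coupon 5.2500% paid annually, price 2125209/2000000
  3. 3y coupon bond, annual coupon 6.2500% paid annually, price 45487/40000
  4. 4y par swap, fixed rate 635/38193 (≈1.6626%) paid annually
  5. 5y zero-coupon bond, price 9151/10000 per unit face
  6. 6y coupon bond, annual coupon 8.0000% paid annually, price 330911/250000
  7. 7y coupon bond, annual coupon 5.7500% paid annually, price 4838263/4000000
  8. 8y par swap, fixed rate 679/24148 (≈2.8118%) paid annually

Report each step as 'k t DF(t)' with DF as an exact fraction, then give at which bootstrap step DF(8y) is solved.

step 1 [1y] zero: DF = P = 9643/10000 ≈ 0.964300
step 2 [2y] bond c/1=21/400: DF=(2125209/2000000 − 21/400·(0.964300))/(1+21/400) = 1923/2000 ≈ 0.961500
step 3 [3y] bond c/1=1/16: DF=(45487/40000 − 1/16·(0.964300+0.961500))/(1+1/16) = 957/1000 ≈ 0.957000
step 4 [4y] swap r/1=635/38193: DF=(1 − 635/38193·(0.964300+0.961500+0.957000))/(1+635/38193) = 1873/2000 ≈ 0.936500
step 5 [5y] zero: DF = P = 9151/10000 ≈ 0.915100
step 6 [6y] bond c/1=2/25: DF=(330911/250000 − 2/25·(0.964300+0.961500+0.957000+0.936500+0.915100))/(1+2/25) = 8749/10000 ≈ 0.874900
step 7 [7y] bond c/1=23/400: DF=(4838263/4000000 − 23/400·(0.964300+0.961500+0.957000+0.936500+0.915100+0.874900))/(1+23/400) = 2097/2500 ≈ 0.838800
step 8 [8y] swap r/1=679/24148: DF=(1 − 679/24148·(0.964300+0.961500+0.957000+0.936500+0.915100+0.874900+0.838800))/(1+679/24148) = 7963/10000 ≈ 0.796300

1 1 9643/10000
2 2 1923/2000
3 3 957/1000
4 4 1873/2000
5 5 9151/10000
6 6 8749/10000
7 7 2097/2500
8 8 7963/10000
DF(8y) is solved at step 8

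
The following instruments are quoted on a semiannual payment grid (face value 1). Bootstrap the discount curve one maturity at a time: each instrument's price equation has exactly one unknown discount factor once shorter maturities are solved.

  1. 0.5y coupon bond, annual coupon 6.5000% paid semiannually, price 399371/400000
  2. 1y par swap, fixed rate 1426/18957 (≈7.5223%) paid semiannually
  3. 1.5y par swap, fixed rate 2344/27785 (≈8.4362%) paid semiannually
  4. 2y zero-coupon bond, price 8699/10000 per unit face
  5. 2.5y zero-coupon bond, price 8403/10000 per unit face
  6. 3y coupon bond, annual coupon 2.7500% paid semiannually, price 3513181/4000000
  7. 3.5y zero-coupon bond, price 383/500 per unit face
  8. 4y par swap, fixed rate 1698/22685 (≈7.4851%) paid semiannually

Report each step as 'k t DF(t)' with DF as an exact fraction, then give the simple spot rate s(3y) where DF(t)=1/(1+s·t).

step 1 [0.5y] bond c/2=13/400: DF=(399371/400000 − 13/400·(0))/(1+13/400) = 967/1000 ≈ 0.967000
step 2 [1y] swap r/2=713/18957: DF=(1 − 713/18957·(0.967000))/(1+713/18957) = 9287/10000 ≈ 0.928700
step 3 [1.5y] swap r/2=1172/27785: DF=(1 − 1172/27785·(0.967000+0.928700))/(1+1172/27785) = 2207/2500 ≈ 0.882800
step 4 [2y] zero: DF = P = 8699/10000 ≈ 0.869900
step 5 [2.5y] zero: DF = P = 8403/10000 ≈ 0.840300
step 6 [3y] bond c/2=11/800: DF=(3513181/4000000 − 11/800·(0.967000+0.928700+0.882800+0.869900+0.840300))/(1+11/800) = 1611/2000 ≈ 0.805500
step 7 [3.5y] zero: DF = P = 383/500 ≈ 0.766000
step 8 [4y] swap r/2=849/22685: DF=(1 − 849/22685·(0.967000+0.928700+0.882800+0.869900+0.840300+0.805500+0.766000))/(1+849/22685) = 7453/10000 ≈ 0.745300

1 1/2 967/1000
2 1 9287/10000
3 3/2 2207/2500
4 2 8699/10000
5 5/2 8403/10000
6 3 1611/2000
7 7/2 383/500
8 4 7453/10000
s(3y) = (1/(1611/2000) − 1)/(3) = 389/4833 ≈ 8.0488%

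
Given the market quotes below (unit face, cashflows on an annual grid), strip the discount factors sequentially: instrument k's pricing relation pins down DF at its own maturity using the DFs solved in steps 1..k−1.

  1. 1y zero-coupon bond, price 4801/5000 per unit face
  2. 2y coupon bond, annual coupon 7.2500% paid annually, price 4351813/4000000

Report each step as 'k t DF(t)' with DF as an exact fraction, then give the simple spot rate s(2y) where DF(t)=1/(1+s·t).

1 1 4801/5000
2 2 1899/2000
s(2y) = (1/(1899/2000) − 1)/(2) = 101/3798 ≈ 2.6593%

step 1 [1y] zero: DF = P = 4801/5000 ≈ 0.960200
step 2 [2y] bond c/1=29/400: DF=(4351813/4000000 − 29/400·(0.960200))/(1+29/400) = 1899/2000 ≈ 0.949500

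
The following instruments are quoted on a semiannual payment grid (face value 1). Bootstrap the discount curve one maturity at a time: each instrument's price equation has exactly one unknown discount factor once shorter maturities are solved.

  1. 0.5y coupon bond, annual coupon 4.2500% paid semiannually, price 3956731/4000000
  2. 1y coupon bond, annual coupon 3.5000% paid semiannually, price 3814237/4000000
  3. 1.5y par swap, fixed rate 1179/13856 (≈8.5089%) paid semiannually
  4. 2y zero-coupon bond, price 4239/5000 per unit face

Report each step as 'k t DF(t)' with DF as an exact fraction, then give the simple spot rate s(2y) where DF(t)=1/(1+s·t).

step 1 [0.5y] bond c/2=17/800: DF=(3956731/4000000 − 17/800·(0))/(1+17/800) = 4843/5000 ≈ 0.968600
step 2 [1y] bond c/2=7/400: DF=(3814237/4000000 − 7/400·(0.968600))/(1+7/400) = 1841/2000 ≈ 0.920500
step 3 [1.5y] swap r/2=1179/27712: DF=(1 − 1179/27712·(0.968600+0.920500))/(1+1179/27712) = 8821/10000 ≈ 0.882100
step 4 [2y] zero: DF = P = 4239/5000 ≈ 0.847800

1 1/2 4843/5000
2 1 1841/2000
3 3/2 8821/10000
4 2 4239/5000
s(2y) = (1/(4239/5000) − 1)/(2) = 761/8478 ≈ 8.9762%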